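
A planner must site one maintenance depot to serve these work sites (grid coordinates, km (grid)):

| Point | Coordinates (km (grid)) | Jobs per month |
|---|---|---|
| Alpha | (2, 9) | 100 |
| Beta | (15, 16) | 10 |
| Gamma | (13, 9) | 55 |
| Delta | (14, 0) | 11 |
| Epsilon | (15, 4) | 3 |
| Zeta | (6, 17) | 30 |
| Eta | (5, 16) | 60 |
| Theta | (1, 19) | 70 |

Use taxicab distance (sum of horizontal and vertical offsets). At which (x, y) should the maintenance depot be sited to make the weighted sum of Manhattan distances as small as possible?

(2, 16)

Manhattan distance separates: Σwᵢ(|x−xᵢ|+|y−yᵢ|) = Σwᵢ|x−xᵢ| + Σwᵢ|y−yᵢ|, so x and y are optimised independently as 1-D weighted medians.
Total weight W = 339; half = 169.5.
x-coordinate, sorted with cumulative weight:
  x=1 (Theta, w=70) cum 70
  x=2 (Alpha, w=100) cum 170  ← median
  x=5 (Eta, w=60) cum 230
  x=6 (Zeta, w=30) cum 260
  x=13 (Gamma, w=55) cum 315
  x=14 (Delta, w=11) cum 326
  x=15 (Beta, w=10) cum 336
  x=15 (Epsilon, w=3) cum 339
⇒ x* = 2
y-coordinate, sorted with cumulative weight:
  y=0 (Delta, w=11) cum 11
  y=4 (Epsilon, w=3) cum 14
  y=9 (Alpha, w=100) cum 114
  y=9 (Gamma, w=55) cum 169
  y=16 (Beta, w=10) cum 179  ← median
  y=16 (Eta, w=60) cum 239
  y=17 (Zeta, w=30) cum 269
  y=19 (Theta, w=70) cum 339
⇒ y* = 16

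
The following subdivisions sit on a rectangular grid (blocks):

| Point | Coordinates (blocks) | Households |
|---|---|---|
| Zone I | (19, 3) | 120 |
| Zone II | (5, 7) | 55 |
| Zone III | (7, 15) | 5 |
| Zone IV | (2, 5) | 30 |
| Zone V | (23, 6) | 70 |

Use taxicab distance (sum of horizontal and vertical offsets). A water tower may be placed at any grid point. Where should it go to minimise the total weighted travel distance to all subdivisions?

Manhattan distance separates: Σwᵢ(|x−xᵢ|+|y−yᵢ|) = Σwᵢ|x−xᵢ| + Σwᵢ|y−yᵢ|, so x and y are optimised independently as 1-D weighted medians.
Total weight W = 280; half = 140.
x-coordinate, sorted with cumulative weight:
  x=2 (Zone IV, w=30) cum 30
  x=5 (Zone II, w=55) cum 85
  x=7 (Zone III, w=5) cum 90
  x=19 (Zone I, w=120) cum 210  ← median
  x=23 (Zone V, w=70) cum 280
⇒ x* = 19
y-coordinate, sorted with cumulative weight:
  y=3 (Zone I, w=120) cum 120
  y=5 (Zone IV, w=30) cum 150  ← median
  y=6 (Zone V, w=70) cum 220
  y=7 (Zone II, w=55) cum 275
  y=15 (Zone III, w=5) cum 280
⇒ y* = 5

(19, 5)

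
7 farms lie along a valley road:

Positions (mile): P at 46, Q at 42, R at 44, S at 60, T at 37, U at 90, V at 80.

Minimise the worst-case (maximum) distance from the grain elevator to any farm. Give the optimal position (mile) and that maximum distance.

location 63.5, max distance 26.5

The 1-center on a line is the midpoint of the two extreme points: leftmost at 37, rightmost at 90.
Optimal location = (37 + 90)/2 = 63.5; maximum distance = (90 − 37)/2 = 26.5.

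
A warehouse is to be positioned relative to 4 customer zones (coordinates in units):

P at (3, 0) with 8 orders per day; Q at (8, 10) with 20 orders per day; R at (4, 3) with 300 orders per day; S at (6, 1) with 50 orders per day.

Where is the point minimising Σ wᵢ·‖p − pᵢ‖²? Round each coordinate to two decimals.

The minimiser of Σwᵢ‖p−pᵢ‖² is the weighted centroid p* = (Σwᵢpᵢ)/(Σwᵢ).
Σwᵢ = 378.
Σwᵢxᵢ = 8·3 + 20·8 + 300·4 + 50·6 = 1684.
Σwᵢyᵢ = 8·0 + 20·10 + 300·3 + 50·1 = 1150.
x* = 1684/378 = 4.46, y* = 1150/378 = 3.04.

(4.46, 3.04)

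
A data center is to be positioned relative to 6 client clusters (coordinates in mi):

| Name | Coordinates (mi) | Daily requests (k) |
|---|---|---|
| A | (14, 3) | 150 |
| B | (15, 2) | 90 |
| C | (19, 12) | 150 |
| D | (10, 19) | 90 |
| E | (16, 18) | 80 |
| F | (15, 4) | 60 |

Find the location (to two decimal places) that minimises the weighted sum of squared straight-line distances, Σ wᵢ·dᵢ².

(15.13, 9.39)

The minimiser of Σwᵢ‖p−pᵢ‖² is the weighted centroid p* = (Σwᵢpᵢ)/(Σwᵢ).
Σwᵢ = 620.
Σwᵢxᵢ = 150·14 + 90·15 + 150·19 + 90·10 + 80·16 + 60·15 = 9380.
Σwᵢyᵢ = 150·3 + 90·2 + 150·12 + 90·19 + 80·18 + 60·4 = 5820.
x* = 9380/620 = 15.13, y* = 5820/620 = 9.39.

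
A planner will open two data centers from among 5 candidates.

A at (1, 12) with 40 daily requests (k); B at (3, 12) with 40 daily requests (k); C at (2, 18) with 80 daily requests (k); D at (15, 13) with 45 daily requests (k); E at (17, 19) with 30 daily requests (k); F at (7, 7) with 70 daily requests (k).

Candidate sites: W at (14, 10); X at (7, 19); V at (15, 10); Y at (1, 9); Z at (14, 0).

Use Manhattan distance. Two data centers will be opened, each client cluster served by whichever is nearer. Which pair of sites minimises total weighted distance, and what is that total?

Evaluate every pair (each demand assigned to the nearer of the two):
  {V, Y}: total = 2145
  {W, Y}: total = 2220
  {X, Y}: total = 2290
  {W, X}: total = 2620
  {X, V}: total = 2645
  {Y, Z}: total = 2970
  {X, Z}: total = 3210
  {W, V}: total = 3885
  {W, Z}: total = 3960
  {V, Z}: total = 4115
Best pair: {V, Y} with total 2145.

{V, Y}, total 2145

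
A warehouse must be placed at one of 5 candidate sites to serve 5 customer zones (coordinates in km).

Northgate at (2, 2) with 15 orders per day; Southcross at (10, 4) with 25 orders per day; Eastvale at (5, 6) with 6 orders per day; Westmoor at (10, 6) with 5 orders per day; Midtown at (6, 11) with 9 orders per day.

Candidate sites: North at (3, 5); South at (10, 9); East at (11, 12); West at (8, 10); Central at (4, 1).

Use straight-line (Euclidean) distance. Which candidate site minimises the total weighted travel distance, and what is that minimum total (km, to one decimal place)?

North, total 333.4 km

Total weighted distance at each candidate:
  North (3, 5): total = 333.4
  South (10, 9): total = 374.7
  East (11, 12): total = 530.6
  West (8, 10): total = 380.6
  Central (4, 1): total = 362.7
Minimum is at North with total 333.4 km.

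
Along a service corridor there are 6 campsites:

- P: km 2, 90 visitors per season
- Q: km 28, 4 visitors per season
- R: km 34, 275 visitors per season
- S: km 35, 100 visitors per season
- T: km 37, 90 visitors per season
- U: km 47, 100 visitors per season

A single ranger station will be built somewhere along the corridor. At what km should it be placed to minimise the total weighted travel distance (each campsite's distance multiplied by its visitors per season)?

For a sum of weighted absolute distances on a line, the optimum is the weighted median (not the mean). Total weight W = 659; half-weight = 329.5.
Sort by position and accumulate weight:
  km 2 (P, w=90) → cum 90
  km 28 (Q, w=4) → cum 94
  km 34 (R, w=275) → cum 369  ≥ 329.5 → median here
  km 35 (S, w=100) → cum 469
  km 37 (T, w=90) → cum 559
  km 47 (U, w=100) → cum 659
Optimal location: km 34.

x = 34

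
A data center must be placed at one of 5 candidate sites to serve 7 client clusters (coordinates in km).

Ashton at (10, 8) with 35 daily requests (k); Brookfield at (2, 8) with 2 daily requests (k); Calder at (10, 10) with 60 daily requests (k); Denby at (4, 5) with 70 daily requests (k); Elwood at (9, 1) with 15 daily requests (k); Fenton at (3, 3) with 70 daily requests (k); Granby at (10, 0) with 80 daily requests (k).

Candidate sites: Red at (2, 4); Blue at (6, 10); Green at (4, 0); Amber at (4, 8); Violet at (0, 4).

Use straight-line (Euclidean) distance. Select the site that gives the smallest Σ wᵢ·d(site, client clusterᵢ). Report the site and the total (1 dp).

Total weighted distance at each candidate:
  Red (2, 4): total = 2006.3
  Blue (6, 10): total = 2319.5
  Green (4, 0): total = 2194.1
  Amber (4, 8): total = 2089.4
  Violet (0, 4): total = 2599.5
Minimum is at Red with total 2006.3 km.

Red, total 2006.3 km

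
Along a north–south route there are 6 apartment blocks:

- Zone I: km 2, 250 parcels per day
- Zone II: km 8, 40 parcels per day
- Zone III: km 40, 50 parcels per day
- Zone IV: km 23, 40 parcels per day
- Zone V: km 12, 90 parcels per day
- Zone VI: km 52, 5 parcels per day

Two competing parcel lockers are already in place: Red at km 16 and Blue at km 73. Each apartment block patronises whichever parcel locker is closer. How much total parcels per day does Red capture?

470

The indifferent point is the midpoint (16+73)/2 = 44.5; apartment blocks left of it (closer to Red at 16) go to Red, those right go to Blue.
  Zone I at 2 (w=250) → Red
  Zone II at 8 (w=40) → Red
  Zone V at 12 (w=90) → Red
  Zone IV at 23 (w=40) → Red
  Zone III at 40 (w=50) → Red
  Zone VI at 52 (w=5) → Blue
Red captures 470; Blue captures 5.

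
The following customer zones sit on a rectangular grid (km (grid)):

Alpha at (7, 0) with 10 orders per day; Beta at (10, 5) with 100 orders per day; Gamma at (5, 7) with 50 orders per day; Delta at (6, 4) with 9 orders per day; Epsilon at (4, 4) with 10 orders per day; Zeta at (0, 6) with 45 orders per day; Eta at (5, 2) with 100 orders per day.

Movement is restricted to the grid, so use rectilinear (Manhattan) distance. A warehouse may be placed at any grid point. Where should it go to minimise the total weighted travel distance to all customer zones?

(5, 5)

Manhattan distance separates: Σwᵢ(|x−xᵢ|+|y−yᵢ|) = Σwᵢ|x−xᵢ| + Σwᵢ|y−yᵢ|, so x and y are optimised independently as 1-D weighted medians.
Total weight W = 324; half = 162.
x-coordinate, sorted with cumulative weight:
  x=0 (Zeta, w=45) cum 45
  x=4 (Epsilon, w=10) cum 55
  x=5 (Gamma, w=50) cum 105
  x=5 (Eta, w=100) cum 205  ← median
  x=6 (Delta, w=9) cum 214
  x=7 (Alpha, w=10) cum 224
  x=10 (Beta, w=100) cum 324
⇒ x* = 5
y-coordinate, sorted with cumulative weight:
  y=0 (Alpha, w=10) cum 10
  y=2 (Eta, w=100) cum 110
  y=4 (Delta, w=9) cum 119
  y=4 (Epsilon, w=10) cum 129
  y=5 (Beta, w=100) cum 229  ← median
  y=6 (Zeta, w=45) cum 274
  y=7 (Gamma, w=50) cum 324
⇒ y* = 5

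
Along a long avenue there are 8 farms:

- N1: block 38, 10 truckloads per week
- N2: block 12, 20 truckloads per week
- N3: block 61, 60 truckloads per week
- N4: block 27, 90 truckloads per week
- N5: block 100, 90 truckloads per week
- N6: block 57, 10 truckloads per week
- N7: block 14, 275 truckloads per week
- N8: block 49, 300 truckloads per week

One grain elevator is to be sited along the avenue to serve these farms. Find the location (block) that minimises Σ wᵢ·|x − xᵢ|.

For a sum of weighted absolute distances on a line, the optimum is the weighted median (not the mean). Total weight W = 855; half-weight = 427.5.
Sort by position and accumulate weight:
  block 12 (N2, w=20) → cum 20
  block 14 (N7, w=275) → cum 295
  block 27 (N4, w=90) → cum 385
  block 38 (N1, w=10) → cum 395
  block 49 (N8, w=300) → cum 695  ≥ 427.5 → median here
  block 57 (N6, w=10) → cum 705
  block 61 (N3, w=60) → cum 765
  block 100 (N5, w=90) → cum 855
Optimal location: block 49.

x = 49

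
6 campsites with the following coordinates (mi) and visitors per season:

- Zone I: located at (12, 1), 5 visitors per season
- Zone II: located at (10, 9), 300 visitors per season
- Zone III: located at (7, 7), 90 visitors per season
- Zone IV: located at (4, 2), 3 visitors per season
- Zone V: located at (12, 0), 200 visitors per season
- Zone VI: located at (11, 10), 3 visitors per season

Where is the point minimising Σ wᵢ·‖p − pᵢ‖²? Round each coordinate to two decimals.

(10.21, 5.61)

The minimiser of Σwᵢ‖p−pᵢ‖² is the weighted centroid p* = (Σwᵢpᵢ)/(Σwᵢ).
Σwᵢ = 601.
Σwᵢxᵢ = 5·12 + 300·10 + 90·7 + 3·4 + 200·12 + 3·11 = 6135.
Σwᵢyᵢ = 5·1 + 300·9 + 90·7 + 3·2 + 200·0 + 3·10 = 3371.
x* = 6135/601 = 10.21, y* = 3371/601 = 5.61.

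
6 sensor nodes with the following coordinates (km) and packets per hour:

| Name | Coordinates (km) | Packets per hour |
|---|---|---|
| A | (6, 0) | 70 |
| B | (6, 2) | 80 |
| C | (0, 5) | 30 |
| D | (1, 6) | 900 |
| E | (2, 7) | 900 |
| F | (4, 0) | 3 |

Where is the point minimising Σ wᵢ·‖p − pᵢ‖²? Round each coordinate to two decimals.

(1.82, 6.06)

The minimiser of Σwᵢ‖p−pᵢ‖² is the weighted centroid p* = (Σwᵢpᵢ)/(Σwᵢ).
Σwᵢ = 1983.
Σwᵢxᵢ = 70·6 + 80·6 + 30·0 + 900·1 + 900·2 + 3·4 = 3612.
Σwᵢyᵢ = 70·0 + 80·2 + 30·5 + 900·6 + 900·7 + 3·0 = 12010.
x* = 3612/1983 = 1.82, y* = 12010/1983 = 6.06.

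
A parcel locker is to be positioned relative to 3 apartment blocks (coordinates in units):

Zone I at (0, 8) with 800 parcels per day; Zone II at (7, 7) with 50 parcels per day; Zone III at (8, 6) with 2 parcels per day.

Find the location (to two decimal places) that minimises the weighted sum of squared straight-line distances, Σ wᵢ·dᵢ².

The minimiser of Σwᵢ‖p−pᵢ‖² is the weighted centroid p* = (Σwᵢpᵢ)/(Σwᵢ).
Σwᵢ = 852.
Σwᵢxᵢ = 800·0 + 50·7 + 2·8 = 366.
Σwᵢyᵢ = 800·8 + 50·7 + 2·6 = 6762.
x* = 366/852 = 0.43, y* = 6762/852 = 7.94.

(0.43, 7.94)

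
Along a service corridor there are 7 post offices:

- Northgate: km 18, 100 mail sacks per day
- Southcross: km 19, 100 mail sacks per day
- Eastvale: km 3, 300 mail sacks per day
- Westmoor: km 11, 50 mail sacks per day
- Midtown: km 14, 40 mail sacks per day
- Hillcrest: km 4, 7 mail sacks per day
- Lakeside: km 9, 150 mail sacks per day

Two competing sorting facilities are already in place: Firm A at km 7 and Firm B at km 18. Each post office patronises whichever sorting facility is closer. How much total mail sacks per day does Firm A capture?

507

The indifferent point is the midpoint (7+18)/2 = 12.5; post offices left of it (closer to Firm A at 7) go to Firm A, those right go to Firm B.
  Eastvale at 3 (w=300) → Firm A
  Hillcrest at 4 (w=7) → Firm A
  Lakeside at 9 (w=150) → Firm A
  Westmoor at 11 (w=50) → Firm A
  Midtown at 14 (w=40) → Firm B
  Northgate at 18 (w=100) → Firm B
  Southcross at 19 (w=100) → Firm B
Firm A captures 507; Firm B captures 240.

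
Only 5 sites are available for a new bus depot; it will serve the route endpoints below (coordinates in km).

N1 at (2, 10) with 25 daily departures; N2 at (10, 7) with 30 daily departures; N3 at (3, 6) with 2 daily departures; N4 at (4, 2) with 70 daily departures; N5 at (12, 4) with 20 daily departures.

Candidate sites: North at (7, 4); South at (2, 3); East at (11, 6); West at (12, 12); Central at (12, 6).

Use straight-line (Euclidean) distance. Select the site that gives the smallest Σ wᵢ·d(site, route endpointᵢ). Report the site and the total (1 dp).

Total weighted distance at each candidate:
  North (7, 4): total = 683.9
  South (2, 3): total = 807.2
  East (11, 6): total = 913.7
  West (12, 12): total = 1494.6
  Central (12, 6): total = 1020.4
Minimum is at North with total 683.9 km.

North, total 683.9 km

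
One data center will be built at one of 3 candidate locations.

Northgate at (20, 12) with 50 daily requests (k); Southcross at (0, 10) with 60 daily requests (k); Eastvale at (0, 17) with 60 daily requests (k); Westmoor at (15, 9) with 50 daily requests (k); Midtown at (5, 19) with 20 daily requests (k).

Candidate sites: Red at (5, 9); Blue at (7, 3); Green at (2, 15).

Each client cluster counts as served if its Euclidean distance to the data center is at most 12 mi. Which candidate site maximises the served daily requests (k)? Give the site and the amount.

Coverage radius r = 12 mi; a point is covered iff (Δx)²+(Δy)² ≤ 12² = 144.
  Red (5, 9): covers {Southcross, Eastvale, Westmoor, Midtown} → 190
  Blue (7, 3): covers {Southcross, Westmoor} → 110
  Green (2, 15): covers {Southcross, Eastvale, Midtown} → 140
Maximum coverage at Red: 190 daily requests (k).

Red, covering 190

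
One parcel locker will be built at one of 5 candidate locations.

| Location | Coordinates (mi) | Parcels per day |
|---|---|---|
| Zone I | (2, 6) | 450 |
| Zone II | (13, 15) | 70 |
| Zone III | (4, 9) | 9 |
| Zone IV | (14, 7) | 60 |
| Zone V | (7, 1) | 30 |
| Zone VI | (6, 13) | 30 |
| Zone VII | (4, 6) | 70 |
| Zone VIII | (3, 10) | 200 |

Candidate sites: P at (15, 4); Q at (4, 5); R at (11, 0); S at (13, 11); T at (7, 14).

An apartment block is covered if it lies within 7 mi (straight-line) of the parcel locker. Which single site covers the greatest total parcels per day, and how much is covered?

Coverage radius r = 7 mi; a point is covered iff (Δx)²+(Δy)² ≤ 7² = 49.
  P (15, 4): covers {Zone IV} → 60
  Q (4, 5): covers {Zone I, Zone III, Zone V, Zone VII, Zone VIII} → 759
  R (11, 0): covers {Zone V} → 30
  S (13, 11): covers {Zone II, Zone IV} → 130
  T (7, 14): covers {Zone II, Zone III, Zone VI, Zone VIII} → 309
Maximum coverage at Q: 759 parcels per day.

Q, covering 759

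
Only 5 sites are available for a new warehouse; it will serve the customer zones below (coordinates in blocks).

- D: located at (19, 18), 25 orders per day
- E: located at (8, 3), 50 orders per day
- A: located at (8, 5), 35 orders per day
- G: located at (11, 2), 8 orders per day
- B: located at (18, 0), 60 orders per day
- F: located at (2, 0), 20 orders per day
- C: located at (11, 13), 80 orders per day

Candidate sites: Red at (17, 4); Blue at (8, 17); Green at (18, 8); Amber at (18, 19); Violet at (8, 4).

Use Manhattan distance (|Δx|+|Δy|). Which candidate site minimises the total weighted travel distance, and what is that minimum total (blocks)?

Violet, total 2750 blocks

Total weighted distance at each candidate:
  Red (17, 4): total = 3194
  Blue (8, 17): total = 4204
  Green (18, 8): total = 3504
  Amber (18, 19): total = 5262
  Violet (8, 4): total = 2750
Minimum is at Violet with total 2750 blocks.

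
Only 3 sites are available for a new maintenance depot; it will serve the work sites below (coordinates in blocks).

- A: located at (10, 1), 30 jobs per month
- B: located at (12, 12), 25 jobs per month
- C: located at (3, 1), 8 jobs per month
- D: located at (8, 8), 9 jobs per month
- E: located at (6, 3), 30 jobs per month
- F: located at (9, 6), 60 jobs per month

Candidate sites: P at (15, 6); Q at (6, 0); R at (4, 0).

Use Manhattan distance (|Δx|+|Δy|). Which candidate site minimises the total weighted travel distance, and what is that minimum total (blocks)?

Total weighted distance at each candidate:
  P (15, 6): total = 1462
  Q (6, 0): total = 1352
  R (4, 0): total = 1644
Minimum is at Q with total 1352 blocks.

Q, total 1352 blocks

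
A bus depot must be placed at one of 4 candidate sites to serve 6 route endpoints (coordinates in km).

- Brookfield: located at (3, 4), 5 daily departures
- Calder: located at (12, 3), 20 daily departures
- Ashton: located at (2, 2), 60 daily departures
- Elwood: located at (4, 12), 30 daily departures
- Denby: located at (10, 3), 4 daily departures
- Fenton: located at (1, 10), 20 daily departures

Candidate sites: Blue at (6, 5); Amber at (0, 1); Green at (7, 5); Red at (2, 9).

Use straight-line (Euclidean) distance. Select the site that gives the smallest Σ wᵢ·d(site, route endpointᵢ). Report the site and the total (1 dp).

Blue, total 820.0 km

Total weighted distance at each candidate:
  Blue (6, 5): total = 820.0
  Amber (0, 1): total = 971.7
  Green (7, 5): total = 877.3
  Red (2, 9): total = 855.2
Minimum is at Blue with total 820.0 km.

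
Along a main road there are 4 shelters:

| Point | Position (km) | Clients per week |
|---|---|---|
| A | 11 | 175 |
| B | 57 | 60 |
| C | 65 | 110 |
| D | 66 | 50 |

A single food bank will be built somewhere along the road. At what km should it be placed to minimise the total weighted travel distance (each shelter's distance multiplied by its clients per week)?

For a sum of weighted absolute distances on a line, the optimum is the weighted median (not the mean). Total weight W = 395; half-weight = 197.5.
Sort by position and accumulate weight:
  km 11 (A, w=175) → cum 175
  km 57 (B, w=60) → cum 235  ≥ 197.5 → median here
  km 65 (C, w=110) → cum 345
  km 66 (D, w=50) → cum 395
Optimal location: km 57.

x = 57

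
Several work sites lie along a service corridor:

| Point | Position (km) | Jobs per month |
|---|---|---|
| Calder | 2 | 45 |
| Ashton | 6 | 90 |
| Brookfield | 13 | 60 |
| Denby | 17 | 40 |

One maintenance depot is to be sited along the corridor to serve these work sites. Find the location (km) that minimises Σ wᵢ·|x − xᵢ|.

x = 6

For a sum of weighted absolute distances on a line, the optimum is the weighted median (not the mean). Total weight W = 235; half-weight = 117.5.
Sort by position and accumulate weight:
  km 2 (Calder, w=45) → cum 45
  km 6 (Ashton, w=90) → cum 135  ≥ 117.5 → median here
  km 13 (Brookfield, w=60) → cum 195
  km 17 (Denby, w=40) → cum 235
Optimal location: km 6.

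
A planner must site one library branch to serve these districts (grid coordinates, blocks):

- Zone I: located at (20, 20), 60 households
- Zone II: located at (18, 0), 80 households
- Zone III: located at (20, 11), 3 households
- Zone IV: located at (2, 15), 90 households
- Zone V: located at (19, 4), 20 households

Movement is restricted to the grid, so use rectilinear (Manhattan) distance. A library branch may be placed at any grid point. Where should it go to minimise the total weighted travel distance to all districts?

Manhattan distance separates: Σwᵢ(|x−xᵢ|+|y−yᵢ|) = Σwᵢ|x−xᵢ| + Σwᵢ|y−yᵢ|, so x and y are optimised independently as 1-D weighted medians.
Total weight W = 253; half = 126.5.
x-coordinate, sorted with cumulative weight:
  x=2 (Zone IV, w=90) cum 90
  x=18 (Zone II, w=80) cum 170  ← median
  x=19 (Zone V, w=20) cum 190
  x=20 (Zone I, w=60) cum 250
  x=20 (Zone III, w=3) cum 253
⇒ x* = 18
y-coordinate, sorted with cumulative weight:
  y=0 (Zone II, w=80) cum 80
  y=4 (Zone V, w=20) cum 100
  y=11 (Zone III, w=3) cum 103
  y=15 (Zone IV, w=90) cum 193  ← median
  y=20 (Zone I, w=60) cum 253
⇒ y* = 15

(18, 15)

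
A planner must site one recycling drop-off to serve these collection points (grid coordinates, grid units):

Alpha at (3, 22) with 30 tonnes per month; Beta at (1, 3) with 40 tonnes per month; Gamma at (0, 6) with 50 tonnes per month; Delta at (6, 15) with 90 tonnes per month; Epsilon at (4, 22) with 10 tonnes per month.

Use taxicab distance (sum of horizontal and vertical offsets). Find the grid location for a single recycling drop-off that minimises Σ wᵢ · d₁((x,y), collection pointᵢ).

Manhattan distance separates: Σwᵢ(|x−xᵢ|+|y−yᵢ|) = Σwᵢ|x−xᵢ| + Σwᵢ|y−yᵢ|, so x and y are optimised independently as 1-D weighted medians.
Total weight W = 220; half = 110.
x-coordinate, sorted with cumulative weight:
  x=0 (Gamma, w=50) cum 50
  x=1 (Beta, w=40) cum 90
  x=3 (Alpha, w=30) cum 120  ← median
  x=4 (Epsilon, w=10) cum 130
  x=6 (Delta, w=90) cum 220
⇒ x* = 3
y-coordinate, sorted with cumulative weight:
  y=3 (Beta, w=40) cum 40
  y=6 (Gamma, w=50) cum 90
  y=15 (Delta, w=90) cum 180  ← median
  y=22 (Alpha, w=30) cum 210
  y=22 (Epsilon, w=10) cum 220
⇒ y* = 15

(3, 15)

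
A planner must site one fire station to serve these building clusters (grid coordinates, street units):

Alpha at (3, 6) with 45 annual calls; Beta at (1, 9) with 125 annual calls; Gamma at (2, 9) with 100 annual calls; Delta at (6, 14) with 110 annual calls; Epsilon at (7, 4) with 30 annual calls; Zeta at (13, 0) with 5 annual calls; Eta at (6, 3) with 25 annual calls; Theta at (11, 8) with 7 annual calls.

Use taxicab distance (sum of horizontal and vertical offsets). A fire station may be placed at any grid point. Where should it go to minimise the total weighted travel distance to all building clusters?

(2, 9)

Manhattan distance separates: Σwᵢ(|x−xᵢ|+|y−yᵢ|) = Σwᵢ|x−xᵢ| + Σwᵢ|y−yᵢ|, so x and y are optimised independently as 1-D weighted medians.
Total weight W = 447; half = 223.5.
x-coordinate, sorted with cumulative weight:
  x=1 (Beta, w=125) cum 125
  x=2 (Gamma, w=100) cum 225  ← median
  x=3 (Alpha, w=45) cum 270
  x=6 (Delta, w=110) cum 380
  x=6 (Eta, w=25) cum 405
  x=7 (Epsilon, w=30) cum 435
  x=11 (Theta, w=7) cum 442
  x=13 (Zeta, w=5) cum 447
⇒ x* = 2
y-coordinate, sorted with cumulative weight:
  y=0 (Zeta, w=5) cum 5
  y=3 (Eta, w=25) cum 30
  y=4 (Epsilon, w=30) cum 60
  y=6 (Alpha, w=45) cum 105
  y=8 (Theta, w=7) cum 112
  y=9 (Beta, w=125) cum 237  ← median
  y=9 (Gamma, w=100) cum 337
  y=14 (Delta, w=110) cum 447
⇒ y* = 9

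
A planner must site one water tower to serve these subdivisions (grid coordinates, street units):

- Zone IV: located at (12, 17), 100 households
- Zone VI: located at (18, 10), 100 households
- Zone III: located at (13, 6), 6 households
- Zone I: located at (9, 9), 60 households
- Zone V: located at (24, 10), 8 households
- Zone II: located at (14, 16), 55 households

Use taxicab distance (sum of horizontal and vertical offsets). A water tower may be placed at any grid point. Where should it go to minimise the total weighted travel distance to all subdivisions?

Manhattan distance separates: Σwᵢ(|x−xᵢ|+|y−yᵢ|) = Σwᵢ|x−xᵢ| + Σwᵢ|y−yᵢ|, so x and y are optimised independently as 1-D weighted medians.
Total weight W = 329; half = 164.5.
x-coordinate, sorted with cumulative weight:
  x=9 (Zone I, w=60) cum 60
  x=12 (Zone IV, w=100) cum 160
  x=13 (Zone III, w=6) cum 166  ← median
  x=14 (Zone II, w=55) cum 221
  x=18 (Zone VI, w=100) cum 321
  x=24 (Zone V, w=8) cum 329
⇒ x* = 13
y-coordinate, sorted with cumulative weight:
  y=6 (Zone III, w=6) cum 6
  y=9 (Zone I, w=60) cum 66
  y=10 (Zone VI, w=100) cum 166  ← median
  y=10 (Zone V, w=8) cum 174
  y=16 (Zone II, w=55) cum 229
  y=17 (Zone IV, w=100) cum 329
⇒ y* = 10

(13, 10)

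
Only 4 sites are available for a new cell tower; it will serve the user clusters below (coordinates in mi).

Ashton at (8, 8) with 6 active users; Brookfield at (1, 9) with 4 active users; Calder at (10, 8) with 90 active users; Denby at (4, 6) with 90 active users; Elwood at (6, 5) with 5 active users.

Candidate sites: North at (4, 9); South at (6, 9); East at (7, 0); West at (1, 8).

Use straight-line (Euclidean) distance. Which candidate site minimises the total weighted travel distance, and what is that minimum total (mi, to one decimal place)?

Total weighted distance at each candidate:
  North (4, 9): total = 876.5
  South (6, 9): total = 749.0
  East (7, 0): total = 1489.8
  West (1, 8): total = 1209.7
Minimum is at South with total 749.0 mi.

South, total 749.0 mi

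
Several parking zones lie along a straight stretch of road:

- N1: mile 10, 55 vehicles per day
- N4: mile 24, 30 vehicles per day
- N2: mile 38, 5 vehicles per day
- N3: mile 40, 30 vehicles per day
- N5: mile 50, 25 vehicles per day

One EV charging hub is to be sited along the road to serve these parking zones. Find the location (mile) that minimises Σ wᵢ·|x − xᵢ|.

For a sum of weighted absolute distances on a line, the optimum is the weighted median (not the mean). Total weight W = 145; half-weight = 72.5.
Sort by position and accumulate weight:
  mile 10 (N1, w=55) → cum 55
  mile 24 (N4, w=30) → cum 85  ≥ 72.5 → median here
  mile 38 (N2, w=5) → cum 90
  mile 40 (N3, w=30) → cum 120
  mile 50 (N5, w=25) → cum 145
Optimal location: mile 24.

x = 24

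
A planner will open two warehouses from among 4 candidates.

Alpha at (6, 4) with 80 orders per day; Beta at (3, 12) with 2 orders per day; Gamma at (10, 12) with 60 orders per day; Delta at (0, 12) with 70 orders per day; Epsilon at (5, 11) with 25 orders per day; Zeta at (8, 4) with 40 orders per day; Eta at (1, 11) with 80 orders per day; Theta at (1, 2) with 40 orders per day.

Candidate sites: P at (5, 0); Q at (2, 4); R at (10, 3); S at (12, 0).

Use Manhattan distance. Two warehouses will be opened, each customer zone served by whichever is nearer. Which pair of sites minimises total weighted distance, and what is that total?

{Q, R}, total 2708

Evaluate every pair (each demand assigned to the nearer of the two):
  {Q, R}: total = 2708
  {Q, S}: total = 3128
  {P, Q}: total = 3248
  {P, R}: total = 3993
  {P, S}: total = 4453
  {R, S}: total = 4507
Best pair: {Q, R} with total 2708.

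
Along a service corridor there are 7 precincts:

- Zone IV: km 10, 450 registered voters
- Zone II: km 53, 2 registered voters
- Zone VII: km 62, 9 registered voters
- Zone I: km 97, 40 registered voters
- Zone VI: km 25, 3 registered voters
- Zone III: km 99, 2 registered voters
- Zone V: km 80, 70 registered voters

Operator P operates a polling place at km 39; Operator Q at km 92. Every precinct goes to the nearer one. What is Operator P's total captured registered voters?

464

The indifferent point is the midpoint (39+92)/2 = 65.5; precincts left of it (closer to Operator P at 39) go to Operator P, those right go to Operator Q.
  Zone IV at 10 (w=450) → Operator P
  Zone VI at 25 (w=3) → Operator P
  Zone II at 53 (w=2) → Operator P
  Zone VII at 62 (w=9) → Operator P
  Zone V at 80 (w=70) → Operator Q
  Zone I at 97 (w=40) → Operator Q
  Zone III at 99 (w=2) → Operator Q
Operator P captures 464; Operator Q captures 112.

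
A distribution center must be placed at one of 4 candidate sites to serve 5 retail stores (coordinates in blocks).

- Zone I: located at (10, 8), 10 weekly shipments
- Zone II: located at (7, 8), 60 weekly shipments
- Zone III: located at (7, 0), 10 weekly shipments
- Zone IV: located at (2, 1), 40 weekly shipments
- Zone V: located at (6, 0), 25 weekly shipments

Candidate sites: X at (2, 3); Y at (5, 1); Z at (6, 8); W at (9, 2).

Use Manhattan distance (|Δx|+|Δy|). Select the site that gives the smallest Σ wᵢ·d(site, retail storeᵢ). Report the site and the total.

Z, total 830 blocks

Total weighted distance at each candidate:
  X (2, 3): total = 1065
  Y (5, 1): total = 860
  Z (6, 8): total = 830
  W (9, 2): total = 1035
Minimum is at Z with total 830 blocks.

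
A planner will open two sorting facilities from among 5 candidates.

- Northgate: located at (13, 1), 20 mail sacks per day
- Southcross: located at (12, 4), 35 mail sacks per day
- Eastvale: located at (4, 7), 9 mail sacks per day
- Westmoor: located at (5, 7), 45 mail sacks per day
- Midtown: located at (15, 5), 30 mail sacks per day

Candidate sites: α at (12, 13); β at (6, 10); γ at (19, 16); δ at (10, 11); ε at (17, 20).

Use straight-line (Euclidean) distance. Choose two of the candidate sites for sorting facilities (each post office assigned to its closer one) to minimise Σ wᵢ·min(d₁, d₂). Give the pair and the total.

Evaluate every pair (each demand assigned to the nearer of the two):
  {β, δ}: total = 872.7
  {α, β}: total = 956.1
  {β, γ}: total = 1008.6
  {β, ε}: total = 1008.6
  {α, δ}: total = 1051.0
  {γ, δ}: total = 1051.0
  {δ, ε}: total = 1051.0
  {α, γ}: total = 1317.0
  {α, ε}: total = 1317.0
  {γ, ε}: total = 2066.9
Best pair: {β, δ} with total 872.7.

{β, δ}, total 872.7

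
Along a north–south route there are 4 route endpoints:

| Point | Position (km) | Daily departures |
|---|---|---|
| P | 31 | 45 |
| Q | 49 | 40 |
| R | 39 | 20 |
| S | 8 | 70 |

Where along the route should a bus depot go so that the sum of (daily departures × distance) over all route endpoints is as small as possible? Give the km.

x = 31

For a sum of weighted absolute distances on a line, the optimum is the weighted median (not the mean). Total weight W = 175; half-weight = 87.5.
Sort by position and accumulate weight:
  km 8 (S, w=70) → cum 70
  km 31 (P, w=45) → cum 115  ≥ 87.5 → median here
  km 39 (R, w=20) → cum 135
  km 49 (Q, w=40) → cum 175
Optimal location: km 31.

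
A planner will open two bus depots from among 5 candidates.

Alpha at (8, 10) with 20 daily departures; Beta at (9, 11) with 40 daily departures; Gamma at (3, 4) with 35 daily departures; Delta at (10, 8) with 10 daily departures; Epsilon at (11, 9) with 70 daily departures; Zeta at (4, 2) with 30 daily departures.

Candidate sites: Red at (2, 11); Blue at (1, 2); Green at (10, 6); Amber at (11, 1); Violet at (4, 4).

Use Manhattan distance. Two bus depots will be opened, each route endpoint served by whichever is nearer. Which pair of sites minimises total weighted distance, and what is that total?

Evaluate every pair (each demand assigned to the nearer of the two):
  {Green, Violet}: total = 755
  {Blue, Green}: total = 890
  {Green, Amber}: total = 1215
  {Red, Green}: total = 1240
  {Red, Violet}: total = 1385
  {Amber, Violet}: total = 1415
  {Red, Blue}: total = 1530
  {Red, Amber}: total = 1580
  {Blue, Amber}: total = 1590
  {Blue, Violet}: total = 1715
Best pair: {Green, Violet} with total 755.

{Green, Violet}, total 755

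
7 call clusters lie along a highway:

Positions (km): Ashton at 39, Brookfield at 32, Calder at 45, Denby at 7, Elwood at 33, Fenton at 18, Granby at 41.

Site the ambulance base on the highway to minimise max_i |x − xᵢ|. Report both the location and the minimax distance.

location 26, max distance 19

The 1-center on a line is the midpoint of the two extreme points: leftmost at 7, rightmost at 45.
Optimal location = (7 + 45)/2 = 26; maximum distance = (45 − 7)/2 = 19.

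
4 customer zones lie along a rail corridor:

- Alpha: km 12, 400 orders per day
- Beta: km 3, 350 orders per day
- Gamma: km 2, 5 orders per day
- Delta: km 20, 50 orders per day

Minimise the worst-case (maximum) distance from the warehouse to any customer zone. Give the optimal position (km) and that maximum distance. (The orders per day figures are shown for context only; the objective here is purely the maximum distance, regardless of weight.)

The 1-center on a line is the midpoint of the two extreme points: leftmost at 2, rightmost at 20.
Optimal location = (2 + 20)/2 = 11; maximum distance = (20 − 2)/2 = 9.

location 11, max distance 9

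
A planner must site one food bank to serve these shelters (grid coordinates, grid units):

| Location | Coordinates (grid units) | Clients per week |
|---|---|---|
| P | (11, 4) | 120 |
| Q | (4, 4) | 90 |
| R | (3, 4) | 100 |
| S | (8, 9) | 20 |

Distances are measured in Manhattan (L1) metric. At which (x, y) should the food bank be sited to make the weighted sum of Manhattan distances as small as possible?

Manhattan distance separates: Σwᵢ(|x−xᵢ|+|y−yᵢ|) = Σwᵢ|x−xᵢ| + Σwᵢ|y−yᵢ|, so x and y are optimised independently as 1-D weighted medians.
Total weight W = 330; half = 165.
x-coordinate, sorted with cumulative weight:
  x=3 (R, w=100) cum 100
  x=4 (Q, w=90) cum 190  ← median
  x=8 (S, w=20) cum 210
  x=11 (P, w=120) cum 330
⇒ x* = 4
y-coordinate, sorted with cumulative weight:
  y=4 (P, w=120) cum 120
  y=4 (Q, w=90) cum 210  ← median
  y=4 (R, w=100) cum 310
  y=9 (S, w=20) cum 330
⇒ y* = 4

(4, 4)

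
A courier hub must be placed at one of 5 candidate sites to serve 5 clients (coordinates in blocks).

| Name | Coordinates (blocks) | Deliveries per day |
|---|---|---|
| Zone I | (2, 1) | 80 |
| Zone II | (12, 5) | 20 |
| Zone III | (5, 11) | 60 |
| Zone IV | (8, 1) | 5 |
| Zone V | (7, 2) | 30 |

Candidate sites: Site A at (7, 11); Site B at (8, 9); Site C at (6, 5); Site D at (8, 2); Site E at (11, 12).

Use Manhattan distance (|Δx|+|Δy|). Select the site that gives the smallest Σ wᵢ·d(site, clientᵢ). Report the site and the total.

Total weighted distance at each candidate:
  Site A (7, 11): total = 1865
  Site B (8, 9): total = 1860
  Site C (6, 5): total = 1330
  Site D (8, 2): total = 1455
  Site E (11, 12): total = 2670
Minimum is at Site C with total 1330 blocks.

Site C, total 1330 blocks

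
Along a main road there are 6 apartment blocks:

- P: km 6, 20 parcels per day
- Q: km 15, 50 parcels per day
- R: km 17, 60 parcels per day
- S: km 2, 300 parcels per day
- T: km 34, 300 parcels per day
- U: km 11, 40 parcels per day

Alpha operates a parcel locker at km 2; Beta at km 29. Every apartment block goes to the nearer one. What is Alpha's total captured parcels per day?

The indifferent point is the midpoint (2+29)/2 = 15.5; apartment blocks left of it (closer to Alpha at 2) go to Alpha, those right go to Beta.
  S at 2 (w=300) → Alpha
  P at 6 (w=20) → Alpha
  U at 11 (w=40) → Alpha
  Q at 15 (w=50) → Alpha
  R at 17 (w=60) → Beta
  T at 34 (w=300) → Beta
Alpha captures 410; Beta captures 360.

410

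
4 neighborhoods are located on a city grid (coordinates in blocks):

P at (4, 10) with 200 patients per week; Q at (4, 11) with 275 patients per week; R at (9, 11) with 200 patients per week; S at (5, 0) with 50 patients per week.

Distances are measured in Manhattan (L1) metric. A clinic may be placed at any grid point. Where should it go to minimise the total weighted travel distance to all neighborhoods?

Manhattan distance separates: Σwᵢ(|x−xᵢ|+|y−yᵢ|) = Σwᵢ|x−xᵢ| + Σwᵢ|y−yᵢ|, so x and y are optimised independently as 1-D weighted medians.
Total weight W = 725; half = 362.5.
x-coordinate, sorted with cumulative weight:
  x=4 (P, w=200) cum 200
  x=4 (Q, w=275) cum 475  ← median
  x=5 (S, w=50) cum 525
  x=9 (R, w=200) cum 725
⇒ x* = 4
y-coordinate, sorted with cumulative weight:
  y=0 (S, w=50) cum 50
  y=10 (P, w=200) cum 250
  y=11 (Q, w=275) cum 525  ← median
  y=11 (R, w=200) cum 725
⇒ y* = 11

(4, 11)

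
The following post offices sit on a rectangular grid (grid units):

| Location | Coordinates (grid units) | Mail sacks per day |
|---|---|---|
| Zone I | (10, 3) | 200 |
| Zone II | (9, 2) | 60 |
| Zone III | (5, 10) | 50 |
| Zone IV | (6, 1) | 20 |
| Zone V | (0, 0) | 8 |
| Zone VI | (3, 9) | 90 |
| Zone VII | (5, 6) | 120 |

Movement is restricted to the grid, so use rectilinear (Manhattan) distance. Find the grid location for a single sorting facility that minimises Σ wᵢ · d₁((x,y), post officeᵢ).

Manhattan distance separates: Σwᵢ(|x−xᵢ|+|y−yᵢ|) = Σwᵢ|x−xᵢ| + Σwᵢ|y−yᵢ|, so x and y are optimised independently as 1-D weighted medians.
Total weight W = 548; half = 274.
x-coordinate, sorted with cumulative weight:
  x=0 (Zone V, w=8) cum 8
  x=3 (Zone VI, w=90) cum 98
  x=5 (Zone III, w=50) cum 148
  x=5 (Zone VII, w=120) cum 268
  x=6 (Zone IV, w=20) cum 288  ← median
  x=9 (Zone II, w=60) cum 348
  x=10 (Zone I, w=200) cum 548
⇒ x* = 6
y-coordinate, sorted with cumulative weight:
  y=0 (Zone V, w=8) cum 8
  y=1 (Zone IV, w=20) cum 28
  y=2 (Zone II, w=60) cum 88
  y=3 (Zone I, w=200) cum 288  ← median
  y=6 (Zone VII, w=120) cum 408
  y=9 (Zone VI, w=90) cum 498
  y=10 (Zone III, w=50) cum 548
⇒ y* = 3

(6, 3)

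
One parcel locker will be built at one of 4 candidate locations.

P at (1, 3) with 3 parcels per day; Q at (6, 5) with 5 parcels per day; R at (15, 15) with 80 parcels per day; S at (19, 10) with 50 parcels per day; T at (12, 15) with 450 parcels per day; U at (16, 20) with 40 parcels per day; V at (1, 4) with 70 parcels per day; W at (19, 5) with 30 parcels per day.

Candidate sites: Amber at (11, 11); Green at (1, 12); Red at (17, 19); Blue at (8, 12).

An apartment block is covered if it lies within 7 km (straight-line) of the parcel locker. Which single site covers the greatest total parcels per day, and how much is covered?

Red, covering 570

Coverage radius r = 7 km; a point is covered iff (Δx)²+(Δy)² ≤ 7² = 49.
  Amber (11, 11): covers {R, T} → 530
  Green (1, 12): covers {none} → 0
  Red (17, 19): covers {R, T, U} → 570
  Blue (8, 12): covers {T} → 450
Maximum coverage at Red: 570 parcels per day.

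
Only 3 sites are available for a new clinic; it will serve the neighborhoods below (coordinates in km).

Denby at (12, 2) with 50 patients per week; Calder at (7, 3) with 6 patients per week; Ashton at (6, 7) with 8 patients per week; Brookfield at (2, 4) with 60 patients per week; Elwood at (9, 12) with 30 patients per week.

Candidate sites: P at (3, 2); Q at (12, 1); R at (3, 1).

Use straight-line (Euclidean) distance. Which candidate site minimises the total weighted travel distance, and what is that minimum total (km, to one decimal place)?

Total weighted distance at each candidate:
  P (3, 2): total = 1005.4
  Q (12, 1): total = 1118.7
  R (3, 1): total = 1098.9
Minimum is at P with total 1005.4 km.

P, total 1005.4 km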